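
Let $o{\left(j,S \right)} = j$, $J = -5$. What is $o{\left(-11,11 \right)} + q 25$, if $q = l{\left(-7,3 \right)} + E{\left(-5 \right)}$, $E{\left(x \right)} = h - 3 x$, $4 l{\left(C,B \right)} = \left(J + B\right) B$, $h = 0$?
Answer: $\frac{653}{2} \approx 326.5$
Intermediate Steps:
$l{\left(C,B \right)} = \frac{B \left(-5 + B\right)}{4}$ ($l{\left(C,B \right)} = \frac{\left(-5 + B\right) B}{4} = \frac{B \left(-5 + B\right)}{4}$)
$E{\left(x \right)} = - 3 x$ ($E{\left(x \right)} = 0 - 3 x = - 3 x$)
$q = \frac{27}{2}$ ($q = \frac{1}{4} \cdot 3 \left(-5 + 3\right) - -15 = \frac{1}{4} \cdot 3 \left(-2\right) + 15 = - \frac{3}{2} + 15 = \frac{27}{2} \approx 13.5$)
$o{\left(-11,11 \right)} + q 25 = -11 + \frac{27}{2} \cdot 25 = -11 + \frac{675}{2} = \frac{653}{2}$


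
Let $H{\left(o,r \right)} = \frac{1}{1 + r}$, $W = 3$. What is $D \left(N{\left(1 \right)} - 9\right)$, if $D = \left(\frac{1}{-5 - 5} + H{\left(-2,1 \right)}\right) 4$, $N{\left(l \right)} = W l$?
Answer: $- \frac{48}{5} \approx -9.6$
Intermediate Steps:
$N{\left(l \right)} = 3 l$
$D = \frac{8}{5}$ ($D = \left(\frac{1}{-5 - 5} + \frac{1}{1 + 1}\right) 4 = \left(\frac{1}{-10} + \frac{1}{2}\right) 4 = \left(- \frac{1}{10} + \frac{1}{2}\right) 4 = \frac{2}{5} \cdot 4 = \frac{8}{5} \approx 1.6$)
$D \left(N{\left(1 \right)} - 9\right) = \frac{8 \left(3 \cdot 1 - 9\right)}{5} = \frac{8 \left(3 - 9\right)}{5} = \frac{8}{5} \left(-6\right) = - \frac{48}{5}$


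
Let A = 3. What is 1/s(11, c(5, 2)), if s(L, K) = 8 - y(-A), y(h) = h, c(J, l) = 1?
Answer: 1/11 ≈ 0.090909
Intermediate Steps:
s(L, K) = 11 (s(L, K) = 8 - (-1)*3 = 8 - 1*(-3) = 8 + 3 = 11)
1/s(11, c(5, 2)) = 1/11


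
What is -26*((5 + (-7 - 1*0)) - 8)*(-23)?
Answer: -5980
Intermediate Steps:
-26*((5 + (-7 - 1*0)) - 8)*(-23) = -26*((5 + (-7 + 0)) - 8)*(-23) = -26*((5 - 7) - 8)*(-23) = -26*(-2 - 8)*(-23) = -26*(-10)*(-23) = 260*(-23) = -5980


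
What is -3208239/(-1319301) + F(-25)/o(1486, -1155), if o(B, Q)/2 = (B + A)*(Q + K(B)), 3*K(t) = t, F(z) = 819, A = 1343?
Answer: 1330370165183/547127904066 ≈ 2.4316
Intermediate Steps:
K(t) = t/3
o(B, Q) = 2*(1343 + B)*(Q + B/3) (o(B, Q) = 2*((B + 1343)*(Q + B/3)) = 2*((1343 + B)*(Q + B/3)) = 2*(1343 + B)*(Q + B/3))
-3208239/(-1319301) + F(-25)/o(1486, -1155) = -3208239/(-1319301) + 819/(2686*(-1155) + (2/3)*1486**2 + (2686/3)*1486 + 2*1486*(-1155)) = -3208239*(-1/1319301) + 819/(-3102330 + (2/3)*2208196 + 3991396/3 - 3432660) = 356471/146589 + 819/(-3102330 + 4416392/3 + 3991396/3 - 3432660) = 356471/146589 + 819/(-3732394) = 356471/146589 + 819*(-1/3732394) = 356471/146589 - 819/3732394 = 1330370165183/547127904066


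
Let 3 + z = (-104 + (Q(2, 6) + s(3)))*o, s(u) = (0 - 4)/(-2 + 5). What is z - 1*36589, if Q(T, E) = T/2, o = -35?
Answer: -98821/3 ≈ -32940.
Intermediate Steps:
s(u) = -4/3
Q(T, E) = T/2 (Q(T, E) = T*(1/2) = T/2)
z = 10946/3 (z = -3 + (-104 + ((1/2)*2 - 4/3))*(-35) = -3 + (-104 + (1 - 4/3))*(-35) = -3 + (-104 - 1/3)*(-35) = -3 - 313/3*(-35) = -3 + 10955/3 = 10946/3 ≈ 3648.7)
z - 1*36589 = 10946/3 - 1*36589 = 10946/3 - 36589 = -98821/3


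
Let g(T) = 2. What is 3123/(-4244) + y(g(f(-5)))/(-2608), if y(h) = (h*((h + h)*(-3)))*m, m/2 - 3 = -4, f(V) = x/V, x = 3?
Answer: -521781/691772 ≈ -0.75427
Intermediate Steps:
f(V) = 3/V
m = -2 (m = 6 + 2*(-4) = 6 - 8 = -2)
y(h) = 12*h² (y(h) = (h*((h + h)*(-3)))*(-2) = (h*((2*h)*(-3)))*(-2) = (h*(-6*h))*(-2) = -6*h²*(-2) = 12*h²)
3123/(-4244) + y(g(f(-5)))/(-2608) = 3123/(-4244) + (12*2²)/(-2608) = 3123*(-1/4244) + (12*4)*(-1/2608) = -3123/4244 + 48*(-1/2608) = -3123/4244 - 3/163 = -521781/691772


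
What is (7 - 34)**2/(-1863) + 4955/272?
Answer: 111517/6256 ≈ 17.826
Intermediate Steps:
(7 - 34)**2/(-1863) + 4955/272 = (-27)**2*(-1/1863) + 4955*(1/272) = 729*(-1/1863) + 4955/272 = -9/23 + 4955/272 = 111517/6256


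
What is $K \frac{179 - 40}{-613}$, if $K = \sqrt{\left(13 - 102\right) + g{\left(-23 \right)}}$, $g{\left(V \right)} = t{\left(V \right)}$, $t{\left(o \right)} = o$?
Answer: $- \frac{556 i \sqrt{7}}{613} \approx - 2.3997 i$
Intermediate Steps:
$g{\left(V \right)} = V$
$K = 4 i \sqrt{7}$ ($K = \sqrt{\left(13 - 102\right) - 23} = \sqrt{-89 - 23} = \sqrt{-112} = 4 i \sqrt{7} \approx 10.583 i$)
$K \frac{179 - 40}{-613} = 4 i \sqrt{7} \frac{179 - 40}{-613} = 4 i \sqrt{7} \left(179 - 40\right) \left(- \frac{1}{613}\right) = 4 i \sqrt{7} \cdot 139 \left(- \frac{1}{613}\right) = 4 i \sqrt{7} \left(- \frac{139}{613}\right) = - \frac{556 i \sqrt{7}}{613}$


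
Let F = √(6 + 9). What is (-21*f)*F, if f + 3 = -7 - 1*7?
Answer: 357*√15 ≈ 1382.7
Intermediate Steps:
f = -17 (f = -3 + (-7 - 1*7) = -3 + (-7 - 7) = -3 - 14 = -17)
F = √15 ≈ 3.8730
(-21*f)*F = (-21*(-17))*√15 = 357*√15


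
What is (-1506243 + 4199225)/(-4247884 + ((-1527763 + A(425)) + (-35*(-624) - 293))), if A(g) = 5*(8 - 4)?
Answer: -1346491/2877040 ≈ -0.46801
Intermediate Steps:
A(g) = 20 (A(g) = 5*4 = 20)
(-1506243 + 4199225)/(-4247884 + ((-1527763 + A(425)) + (-35*(-624) - 293))) = (-1506243 + 4199225)/(-4247884 + ((-1527763 + 20) + (-35*(-624) - 293))) = 2692982/(-4247884 + (-1527743 + (21840 - 293))) = 2692982/(-4247884 + (-1527743 + 21547)) = 2692982/(-4247884 - 1506196) = 2692982/(-5754080) = 2692982*(-1/5754080) = -1346491/2877040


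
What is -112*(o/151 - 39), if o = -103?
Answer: 671104/151 ≈ 4444.4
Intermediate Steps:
-112*(o/151 - 39) = -112*(-103/151 - 39) = -112*(-5992/151) = 671104/151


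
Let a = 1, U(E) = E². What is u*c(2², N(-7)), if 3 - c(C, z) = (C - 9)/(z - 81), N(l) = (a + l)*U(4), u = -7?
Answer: -3682/177 ≈ -20.802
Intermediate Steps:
N(l) = 16 + 16*l (N(l) = (1 + l)*4² = (1 + l)*16 = 16 + 16*l)
c(C, z) = 3 - (-9 + C)/(-81 + z) (c(C, z) = 3 - (C - 9)/(z - 81) = 3 - (-9 + C)/(-81 + z))
u*c(2², N(-7)) = -7*(-234 - 1*2² + 3*(16 + 16*(-7)))/(-81 + (16 + 16*(-7))) = -7*(-234 - 1*4 + 3*(16 - 112))/(-81 + (16 - 112)) = -7*(-234 - 4 + 3*(-96))/(-81 - 96) = -7*(-234 - 4 - 288)/(-177) = -(-7)*(-526)/177 = -7*526/177 = -3682/177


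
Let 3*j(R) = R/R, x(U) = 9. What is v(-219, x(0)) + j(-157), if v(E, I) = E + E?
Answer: -1313/3 ≈ -437.67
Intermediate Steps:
j(R) = ⅓ (j(R) = (R/R)/3 = (⅓)*1 = ⅓)
v(E, I) = 2*E
v(-219, x(0)) + j(-157) = 2*(-219) + ⅓ = -438 + ⅓ = -1313/3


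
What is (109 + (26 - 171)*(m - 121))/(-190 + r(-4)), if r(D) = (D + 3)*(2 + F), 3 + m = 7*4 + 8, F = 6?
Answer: -12869/198 ≈ -64.995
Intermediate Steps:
m = 33 (m = -3 + (7*4 + 8) = -3 + (28 + 8) = -3 + 36 = 33)
r(D) = 24 + 8*D (r(D) = (D + 3)*(2 + 6) = (3 + D)*8 = 24 + 8*D)
(109 + (26 - 171)*(m - 121))/(-190 + r(-4)) = (109 + (26 - 171)*(33 - 121))/(-190 + (24 + 8*(-4))) = (109 - 145*(-88))/(-190 + (24 - 32)) = (109 + 12760)/(-190 - 8) = 12869/(-198) = 12869*(-1/198) = -12869/198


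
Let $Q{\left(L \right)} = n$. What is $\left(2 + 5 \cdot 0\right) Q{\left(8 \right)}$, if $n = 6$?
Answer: $12$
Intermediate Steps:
$Q{\left(L \right)} = 6$
$\left(2 + 5 \cdot 0\right) Q{\left(8 \right)} = \left(2 + 5 \cdot 0\right) 6 = \left(2 + 0\right) 6 = 2 \cdot 6 = 12$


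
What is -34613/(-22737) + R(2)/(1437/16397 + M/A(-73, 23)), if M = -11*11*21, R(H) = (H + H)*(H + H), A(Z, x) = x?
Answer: 217300281881/157763425677 ≈ 1.3774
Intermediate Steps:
R(H) = 4*H² (R(H) = (2*H)*(2*H) = 4*H²)
M = -2541 (M = -121*21 = -2541)
-34613/(-22737) + R(2)/(1437/16397 + M/A(-73, 23)) = -34613/(-22737) + (4*2²)/(1437/16397 - 2541/23) = -34613*(-1/22737) + (4*4)/(1437*(1/16397) - 2541*1/23) = 34613/22737 + 16/(1437/16397 - 2541/23) = 34613/22737 + 16/(-41631726/377131) = 34613/22737 + 16*(-377131/41631726) = 34613/22737 - 3017048/20815863 = 217300281881/157763425677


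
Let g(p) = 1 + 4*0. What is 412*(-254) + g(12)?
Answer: -104647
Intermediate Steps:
g(p) = 1 (g(p) = 1 + 0 = 1)
412*(-254) + g(12) = 412*(-254) + 1 = -104648 + 1 = -104647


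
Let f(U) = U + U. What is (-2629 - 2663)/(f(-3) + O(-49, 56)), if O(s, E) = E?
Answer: -2646/25 ≈ -105.84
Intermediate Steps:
f(U) = 2*U
(-2629 - 2663)/(f(-3) + O(-49, 56)) = (-2629 - 2663)/(2*(-3) + 56) = -5292/(-6 + 56) = -5292/50 = -5292*1/50 = -2646/25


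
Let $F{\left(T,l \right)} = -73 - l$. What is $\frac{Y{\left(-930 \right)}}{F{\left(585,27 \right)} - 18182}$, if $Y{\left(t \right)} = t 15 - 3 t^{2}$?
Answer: $\frac{39525}{277} \approx 142.69$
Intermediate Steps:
$Y{\left(t \right)} = - 3 t^{2} + 15 t$ ($Y{\left(t \right)} = 15 t - 3 t^{2} = - 3 t^{2} + 15 t$)
$\frac{Y{\left(-930 \right)}}{F{\left(585,27 \right)} - 18182} = \frac{3 \left(-930\right) \left(5 - -930\right)}{\left(-73 - 27\right) - 18182} = \frac{3 \left(-930\right) \left(5 + 930\right)}{\left(-73 - 27\right) - 18182} = \frac{3 \left(-930\right) 935}{-100 - 18182} = - \frac{2608650}{-18282} = \left(-2608650\right) \left(- \frac{1}{18282}\right) = \frac{39525}{277}$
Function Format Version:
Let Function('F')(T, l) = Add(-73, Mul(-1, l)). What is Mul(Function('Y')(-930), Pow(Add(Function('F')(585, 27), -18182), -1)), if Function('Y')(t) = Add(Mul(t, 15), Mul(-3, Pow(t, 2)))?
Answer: Rational(39525, 277) ≈ 142.69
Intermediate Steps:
Function('Y')(t) = Add(Mul(-3, Pow(t, 2)), Mul(15, t)) (Function('Y')(t) = Add(Mul(15, t), Mul(-3, Pow(t, 2))) = Add(Mul(-3, Pow(t, 2)), Mul(15, t)))
Mul(Function('Y')(-930), Pow(Add(Function('F')(585, 27), -18182), -1)) = Mul(Mul(3, -930, Add(5, Mul(-1, -930))), Pow(Add(Add(-73, Mul(-1, 27)), -18182), -1)) = Mul(Mul(3, -930, Add(5, 930)), Pow(Add(Add(-73, -27), -18182), -1)) = Mul(Mul(3, -930, 935), Pow(Add(-100, -18182), -1)) = Mul(-2608650, Pow(-18282, -1)) = Mul(-2608650, Rational(-1, 18282)) = Rational(39525, 277)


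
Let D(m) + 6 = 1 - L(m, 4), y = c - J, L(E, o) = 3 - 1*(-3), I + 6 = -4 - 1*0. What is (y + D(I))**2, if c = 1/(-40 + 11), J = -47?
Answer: 1087849/841 ≈ 1293.5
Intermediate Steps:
c = -1/29 (c = 1/(-29) = -1/29 ≈ -0.034483)
I = -10 (I = -6 + (-4 - 1*0) = -6 + (-4 + 0) = -6 - 4 = -10)
L(E, o) = 6 (L(E, o) = 3 + 3 = 6)
y = 1362/29 (y = -1/29 - 1*(-47) = -1/29 + 47 = 1362/29 ≈ 46.966)
D(m) = -11 (D(m) = -6 + (1 - 1*6) = -6 + (1 - 6) = -6 - 5 = -11)
(y + D(I))**2 = (1362/29 - 11)**2 = (1043/29)**2 = 1087849/841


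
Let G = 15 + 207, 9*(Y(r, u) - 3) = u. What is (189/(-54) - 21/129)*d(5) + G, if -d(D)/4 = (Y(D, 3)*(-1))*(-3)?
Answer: 15846/43 ≈ 368.51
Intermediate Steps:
Y(r, u) = 3 + u/9
d(D) = -40 (d(D) = -4*(3 + (1/9)*3)*(-1)*(-3) = -4*(3 + 1/3)*(-1)*(-3) = -4*(10/3)*(-1)*(-3) = -(-40)*(-3)/3 = -4*10 = -40)
G = 222
(189/(-54) - 21/129)*d(5) + G = (189/(-54) - 21/129)*(-40) + 222 = (189*(-1/54) - 21*1/129)*(-40) + 222 = (-7/2 - 7/43)*(-40) + 222 = -315/86*(-40) + 222 = 6300/43 + 222 = 15846/43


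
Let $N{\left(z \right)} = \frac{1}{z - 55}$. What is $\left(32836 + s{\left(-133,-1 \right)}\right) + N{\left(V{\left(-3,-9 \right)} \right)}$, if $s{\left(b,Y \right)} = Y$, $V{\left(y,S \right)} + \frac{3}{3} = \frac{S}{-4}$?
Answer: $\frac{7059521}{215} \approx 32835.0$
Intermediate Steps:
$V{\left(y,S \right)} = -1 - \frac{S}{4}$ ($V{\left(y,S \right)} = -1 + \frac{S}{-4} = -1 + S \left(- \frac{1}{4}\right) = -1 - \frac{S}{4}$)
$N{\left(z \right)} = \frac{1}{-55 + z}$
$\left(32836 + s{\left(-133,-1 \right)}\right) + N{\left(V{\left(-3,-9 \right)} \right)} = \left(32836 - 1\right) + \frac{1}{-55 - - \frac{5}{4}} = 32835 + \frac{1}{-55 + \left(-1 + \frac{9}{4}\right)} = 32835 + \frac{1}{-55 + \frac{5}{4}} = 32835 + \frac{1}{- \frac{215}{4}} = 32835 - \frac{4}{215} = \frac{7059521}{215}$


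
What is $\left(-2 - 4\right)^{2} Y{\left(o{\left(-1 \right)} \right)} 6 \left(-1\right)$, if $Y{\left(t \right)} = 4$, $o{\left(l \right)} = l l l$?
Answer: $-864$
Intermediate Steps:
$o{\left(l \right)} = l^{3}$ ($o{\left(l \right)} = l^{2} l = l^{3}$)
$\left(-2 - 4\right)^{2} Y{\left(o{\left(-1 \right)} \right)} 6 \left(-1\right) = \left(-2 - 4\right)^{2} \cdot 4 \cdot 6 \left(-1\right) = \left(-6\right)^{2} \cdot 4 \left(-6\right) = 36 \cdot 4 \left(-6\right) = 144 \left(-6\right) = -864$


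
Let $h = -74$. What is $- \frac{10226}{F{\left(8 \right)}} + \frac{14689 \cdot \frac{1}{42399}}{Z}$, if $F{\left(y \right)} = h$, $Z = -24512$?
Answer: $\frac{5313860021051}{38453518656} \approx 138.19$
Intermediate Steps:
$F{\left(y \right)} = -74$
$- \frac{10226}{F{\left(8 \right)}} + \frac{14689 \cdot \frac{1}{42399}}{Z} = - \frac{10226}{-74} + \frac{14689 \cdot \frac{1}{42399}}{-24512} = \left(-10226\right) \left(- \frac{1}{74}\right) + 14689 \cdot \frac{1}{42399} \left(- \frac{1}{24512}\right) = \frac{5113}{37} + \frac{14689}{42399} \left(- \frac{1}{24512}\right) = \frac{5113}{37} - \frac{14689}{1039284288} = \frac{5313860021051}{38453518656}$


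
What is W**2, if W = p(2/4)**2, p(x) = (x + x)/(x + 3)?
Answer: 16/2401 ≈ 0.0066639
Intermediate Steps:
p(x) = 2*x/(3 + x) (p(x) = (2*x)/(3 + x) = 2*x/(3 + x))
W = 4/49 (W = (2*(2/4)/(3 + 2/4))**2 = (2*(2*(1/4))/(3 + 2*(1/4)))**2 = (2*(1/2)/(3 + 1/2))**2 = (2*(1/2)/(7/2))**2 = (2*(1/2)*(2/7))**2 = (2/7)**2 = 4/49 ≈ 0.081633)
W**2 = (4/49)**2 = 16/2401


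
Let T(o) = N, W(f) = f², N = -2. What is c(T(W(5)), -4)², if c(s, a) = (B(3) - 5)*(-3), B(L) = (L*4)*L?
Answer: 8649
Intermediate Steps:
B(L) = 4*L² (B(L) = (4*L)*L = 4*L²)
T(o) = -2
c(s, a) = -93 (c(s, a) = (4*3² - 5)*(-3) = (4*9 - 5)*(-3) = (36 - 5)*(-3) = 31*(-3) = -93)
c(T(W(5)), -4)² = (-93)² = 8649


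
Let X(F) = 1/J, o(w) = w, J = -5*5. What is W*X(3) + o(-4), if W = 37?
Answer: -137/25 ≈ -5.4800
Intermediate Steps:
J = -25
X(F) = -1/25 (X(F) = 1/(-25) = -1/25)
W*X(3) + o(-4) = 37*(-1/25) - 4 = -37/25 - 4 = -137/25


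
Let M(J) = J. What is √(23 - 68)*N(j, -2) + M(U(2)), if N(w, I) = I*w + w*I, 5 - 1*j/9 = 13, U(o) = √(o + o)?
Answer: 2 + 864*I*√5 ≈ 2.0 + 1932.0*I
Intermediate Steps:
U(o) = √2*√o (U(o) = √(2*o) = √2*√o)
j = -72 (j = 45 - 9*13 = 45 - 117 = -72)
N(w, I) = 2*I*w (N(w, I) = I*w + I*w = 2*I*w)
√(23 - 68)*N(j, -2) + M(U(2)) = √(23 - 68)*(2*(-2)*(-72)) + √2*√2 = √(-45)*288 + 2 = (3*I*√5)*288 + 2 = 864*I*√5 + 2 = 2 + 864*I*√5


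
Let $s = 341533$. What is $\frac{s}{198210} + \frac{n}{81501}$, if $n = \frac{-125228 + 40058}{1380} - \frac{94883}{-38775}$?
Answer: $\frac{827124078793783}{480227345950275} \approx 1.7224$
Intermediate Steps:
$n = - \frac{105717607}{1783650}$ ($n = \left(-85170\right) \frac{1}{1380} - - \frac{94883}{38775} = - \frac{2839}{46} + \frac{94883}{38775} = - \frac{105717607}{1783650} \approx -59.27$)
$\frac{s}{198210} + \frac{n}{81501} = \frac{341533}{198210} - \frac{105717607}{1783650 \cdot 81501} = 341533 \cdot \frac{1}{198210} - \frac{105717607}{145369258650} = \frac{341533}{198210} - \frac{105717607}{145369258650} = \frac{827124078793783}{480227345950275}$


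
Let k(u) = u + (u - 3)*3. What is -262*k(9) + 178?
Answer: -6896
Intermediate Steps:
k(u) = -9 + 4*u (k(u) = u + (-3 + u)*3 = u + (-9 + 3*u) = -9 + 4*u)
-262*k(9) + 178 = -262*(-9 + 4*9) + 178 = -262*(-9 + 36) + 178 = -262*27 + 178 = -7074 + 178 = -6896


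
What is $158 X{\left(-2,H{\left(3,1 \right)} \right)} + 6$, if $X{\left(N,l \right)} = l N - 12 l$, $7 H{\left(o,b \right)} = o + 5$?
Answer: $-2522$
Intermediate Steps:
$H{\left(o,b \right)} = \frac{5}{7} + \frac{o}{7}$ ($H{\left(o,b \right)} = \frac{o + 5}{7} = \frac{5 + o}{7} = \frac{5}{7} + \frac{o}{7}$)
$X{\left(N,l \right)} = - 12 l + N l$ ($X{\left(N,l \right)} = N l - 12 l = - 12 l + N l$)
$158 X{\left(-2,H{\left(3,1 \right)} \right)} + 6 = 158 \left(\frac{5}{7} + \frac{1}{7} \cdot 3\right) \left(-12 - 2\right) + 6 = 158 \left(\frac{5}{7} + \frac{3}{7}\right) \left(-14\right) + 6 = 158 \cdot \frac{8}{7} \left(-14\right) + 6 = 158 \left(-16\right) + 6 = -2528 + 6 = -2522$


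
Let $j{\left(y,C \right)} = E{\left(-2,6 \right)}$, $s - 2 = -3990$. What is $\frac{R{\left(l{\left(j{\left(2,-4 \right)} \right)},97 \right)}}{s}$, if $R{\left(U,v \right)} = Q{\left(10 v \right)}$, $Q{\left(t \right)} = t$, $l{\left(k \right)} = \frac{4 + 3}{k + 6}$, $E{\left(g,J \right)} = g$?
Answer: $- \frac{485}{1994} \approx -0.24323$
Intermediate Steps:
$s = -3988$ ($s = 2 - 3990 = -3988$)
$j{\left(y,C \right)} = -2$
$l{\left(k \right)} = \frac{7}{6 + k}$
$R{\left(U,v \right)} = 10 v$
$\frac{R{\left(l{\left(j{\left(2,-4 \right)} \right)},97 \right)}}{s} = \frac{10 \cdot 97}{-3988} = 970 \left(- \frac{1}{3988}\right) = - \frac{485}{1994}$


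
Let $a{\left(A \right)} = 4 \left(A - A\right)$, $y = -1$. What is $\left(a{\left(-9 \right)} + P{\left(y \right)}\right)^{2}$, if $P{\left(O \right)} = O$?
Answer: $1$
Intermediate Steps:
$a{\left(A \right)} = 0$ ($a{\left(A \right)} = 4 \cdot 0 = 0$)
$\left(a{\left(-9 \right)} + P{\left(y \right)}\right)^{2} = \left(0 - 1\right)^{2} = \left(-1\right)^{2} = 1$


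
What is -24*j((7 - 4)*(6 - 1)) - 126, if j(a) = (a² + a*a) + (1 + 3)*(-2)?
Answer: -10734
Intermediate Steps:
j(a) = -8 + 2*a² (j(a) = (a² + a²) + 4*(-2) = 2*a² - 8 = -8 + 2*a²)
-24*j((7 - 4)*(6 - 1)) - 126 = -24*(-8 + 2*((7 - 4)*(6 - 1))²) - 126 = -24*(-8 + 2*(3*5)²) - 126 = -24*(-8 + 2*15²) - 126 = -24*(-8 + 2*225) - 126 = -24*(-8 + 450) - 126 = -24*442 - 126 = -10608 - 126 = -10734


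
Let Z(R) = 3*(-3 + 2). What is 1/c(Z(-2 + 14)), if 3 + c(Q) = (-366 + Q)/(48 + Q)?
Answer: -5/56 ≈ -0.089286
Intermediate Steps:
Z(R) = -3 (Z(R) = 3*(-1) = -3)
c(Q) = -3 + (-366 + Q)/(48 + Q)
1/c(Z(-2 + 14)) = 1/(2*(-255 - 1*(-3))/(48 - 3)) = 1/(2*(-255 + 3)/45) = 1/(2*(1/45)*(-252)) = 1/(-56/5) = -5/56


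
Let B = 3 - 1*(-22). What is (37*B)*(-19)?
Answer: -17575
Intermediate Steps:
B = 25 (B = 3 + 22 = 25)
(37*B)*(-19) = (37*25)*(-19) = 925*(-19) = -17575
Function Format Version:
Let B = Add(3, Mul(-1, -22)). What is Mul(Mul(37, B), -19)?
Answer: -17575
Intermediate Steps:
B = 25 (B = Add(3, 22) = 25)
Mul(Mul(37, B), -19) = Mul(Mul(37, 25), -19) = Mul(925, -19) = -17575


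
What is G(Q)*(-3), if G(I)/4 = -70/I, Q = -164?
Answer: -210/41 ≈ -5.1219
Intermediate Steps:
G(I) = -280/I (G(I) = 4*(-70/I) = -280/I)
G(Q)*(-3) = -280/(-164)*(-3) = -280*(-1/164)*(-3) = (70/41)*(-3) = -210/41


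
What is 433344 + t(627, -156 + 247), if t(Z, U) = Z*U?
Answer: 490401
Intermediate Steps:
t(Z, U) = U*Z
433344 + t(627, -156 + 247) = 433344 + (-156 + 247)*627 = 433344 + 91*627 = 433344 + 57057 = 490401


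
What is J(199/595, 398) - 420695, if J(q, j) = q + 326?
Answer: -250119356/595 ≈ -4.2037e+5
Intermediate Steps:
J(q, j) = 326 + q
J(199/595, 398) - 420695 = (326 + 199/595) - 420695 = 194169/595 - 420695 = -250119356/595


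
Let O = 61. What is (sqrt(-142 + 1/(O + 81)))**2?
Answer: -20163/142 ≈ -141.99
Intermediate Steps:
(sqrt(-142 + 1/(O + 81)))**2 = (sqrt(-142 + 1/(61 + 81)))**2 = (sqrt(-142 + 1/142))**2 = (sqrt(-20163/142))**2 = (I*sqrt(2863146)/142)**2 = -20163/142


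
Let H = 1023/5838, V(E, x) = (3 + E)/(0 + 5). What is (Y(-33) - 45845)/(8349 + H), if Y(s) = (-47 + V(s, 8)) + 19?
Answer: -89280534/16247495 ≈ -5.4950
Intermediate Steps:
V(E, x) = 3/5 + E/5 (V(E, x) = (3 + E)/5 = (3 + E)*(1/5) = 3/5 + E/5)
Y(s) = -137/5 + s/5 (Y(s) = (-47 + (3/5 + s/5)) + 19 = (-232/5 + s/5) + 19 = -137/5 + s/5)
H = 341/1946 (H = 1023*(1/5838) = 341/1946 ≈ 0.17523)
(Y(-33) - 45845)/(8349 + H) = ((-137/5 + (1/5)*(-33)) - 45845)/(8349 + 341/1946) = ((-137/5 - 33/5) - 45845)/(16247495/1946) = (-34 - 45845)*(1946/16247495) = -45879*1946/16247495 = -89280534/16247495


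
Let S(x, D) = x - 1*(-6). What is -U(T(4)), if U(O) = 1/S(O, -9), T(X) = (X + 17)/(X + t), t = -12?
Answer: -8/27 ≈ -0.29630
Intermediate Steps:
S(x, D) = 6 + x (S(x, D) = x + 6 = 6 + x)
T(X) = (17 + X)/(-12 + X) (T(X) = (X + 17)/(X - 12) = (17 + X)/(-12 + X))
U(O) = 1/(6 + O)
-U(T(4)) = -1/(6 + (17 + 4)/(-12 + 4)) = -1/(6 + 21/(-8)) = -1/(6 - ⅛*21) = -1/(6 - 21/8) = -1/27/8 = -1*8/27 = -8/27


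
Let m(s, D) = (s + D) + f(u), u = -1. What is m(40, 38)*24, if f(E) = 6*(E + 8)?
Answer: 2880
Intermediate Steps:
f(E) = 48 + 6*E (f(E) = 6*(8 + E) = 48 + 6*E)
m(s, D) = 42 + D + s (m(s, D) = (s + D) + (48 + 6*(-1)) = (D + s) + (48 - 6) = (D + s) + 42 = 42 + D + s)
m(40, 38)*24 = (42 + 38 + 40)*24 = 120*24 = 2880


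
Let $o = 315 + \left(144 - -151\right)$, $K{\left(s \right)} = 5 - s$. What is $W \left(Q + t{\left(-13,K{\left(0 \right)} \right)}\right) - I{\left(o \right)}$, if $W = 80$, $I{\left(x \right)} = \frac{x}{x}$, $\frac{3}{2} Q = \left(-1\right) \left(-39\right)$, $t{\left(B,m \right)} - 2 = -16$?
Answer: $959$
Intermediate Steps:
$t{\left(B,m \right)} = -14$ ($t{\left(B,m \right)} = 2 - 16 = -14$)
$o = 610$ ($o = 315 + \left(144 + 151\right) = 315 + 295 = 610$)
$Q = 26$ ($Q = \frac{2 \left(\left(-1\right) \left(-39\right)\right)}{3} = \frac{2}{3} \cdot 39 = 26$)
$I{\left(x \right)} = 1$
$W \left(Q + t{\left(-13,K{\left(0 \right)} \right)}\right) - I{\left(o \right)} = 80 \left(26 - 14\right) - 1 = 80 \cdot 12 - 1 = 960 - 1 = 959$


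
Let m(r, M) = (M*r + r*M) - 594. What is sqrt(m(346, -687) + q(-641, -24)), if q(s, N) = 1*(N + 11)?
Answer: I*sqrt(476011) ≈ 689.94*I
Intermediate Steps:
q(s, N) = 11 + N (q(s, N) = 1*(11 + N) = 11 + N)
m(r, M) = -594 + 2*M*r (m(r, M) = (M*r + M*r) - 594 = 2*M*r - 594 = -594 + 2*M*r)
sqrt(m(346, -687) + q(-641, -24)) = sqrt((-594 + 2*(-687)*346) + (11 - 24)) = sqrt((-594 - 475404) - 13) = sqrt(-475998 - 13) = sqrt(-476011) = I*sqrt(476011)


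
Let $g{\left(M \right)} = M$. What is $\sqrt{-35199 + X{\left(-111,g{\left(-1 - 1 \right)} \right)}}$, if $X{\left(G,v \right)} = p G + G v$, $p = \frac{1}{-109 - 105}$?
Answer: $\frac{9 i \sqrt{19775098}}{214} \approx 187.02 i$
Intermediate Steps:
$p = - \frac{1}{214}$ ($p = \frac{1}{-214} = - \frac{1}{214} \approx -0.0046729$)
$X{\left(G,v \right)} = - \frac{G}{214} + G v$
$\sqrt{-35199 + X{\left(-111,g{\left(-1 - 1 \right)} \right)}} = \sqrt{-35199 - 111 \left(- \frac{1}{214} - 2\right)} = \sqrt{-35199 - - \frac{47619}{214}} = \sqrt{-35199 + \frac{47619}{214}} = \sqrt{- \frac{7484967}{214}} = \frac{9 i \sqrt{19775098}}{214}$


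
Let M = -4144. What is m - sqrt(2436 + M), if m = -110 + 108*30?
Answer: 3130 - 2*I*sqrt(427) ≈ 3130.0 - 41.328*I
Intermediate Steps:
m = 3130 (m = -110 + 3240 = 3130)
m - sqrt(2436 + M) = 3130 - sqrt(2436 - 4144) = 3130 - sqrt(-1708) = 3130 - 2*I*sqrt(427)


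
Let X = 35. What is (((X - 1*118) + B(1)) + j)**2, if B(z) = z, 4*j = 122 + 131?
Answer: 5625/16 ≈ 351.56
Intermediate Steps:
j = 253/4 (j = (122 + 131)/4 = (1/4)*253 = 253/4 ≈ 63.250)
(((X - 1*118) + B(1)) + j)**2 = (((35 - 1*118) + 1) + 253/4)**2 = (((35 - 118) + 1) + 253/4)**2 = ((-83 + 1) + 253/4)**2 = (-82 + 253/4)**2 = (-75/4)**2 = 5625/16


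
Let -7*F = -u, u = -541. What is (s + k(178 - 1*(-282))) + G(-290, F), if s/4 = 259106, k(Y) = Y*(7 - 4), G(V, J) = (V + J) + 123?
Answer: 7262918/7 ≈ 1.0376e+6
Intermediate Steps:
F = -541/7 (F = -(-1)*(-541)/7 = -⅐*541 = -541/7 ≈ -77.286)
G(V, J) = 123 + J + V (G(V, J) = (J + V) + 123 = 123 + J + V)
k(Y) = 3*Y (k(Y) = Y*3 = 3*Y)
s = 1036424 (s = 4*259106 = 1036424)
(s + k(178 - 1*(-282))) + G(-290, F) = (1036424 + 3*(178 - 1*(-282))) + (123 - 541/7 - 290) = (1036424 + 3*(178 + 282)) - 1710/7 = (1036424 + 3*460) - 1710/7 = (1036424 + 1380) - 1710/7 = 1037804 - 1710/7 = 7262918/7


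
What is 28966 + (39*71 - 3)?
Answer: 31732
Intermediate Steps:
28966 + (39*71 - 3) = 28966 + (2769 - 3) = 28966 + 2766 = 31732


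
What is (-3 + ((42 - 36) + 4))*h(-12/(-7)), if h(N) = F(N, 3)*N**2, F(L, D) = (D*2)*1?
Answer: 864/7 ≈ 123.43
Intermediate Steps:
F(L, D) = 2*D (F(L, D) = (2*D)*1 = 2*D)
h(N) = 6*N**2 (h(N) = (2*3)*N**2 = 6*N**2)
(-3 + ((42 - 36) + 4))*h(-12/(-7)) = (-3 + ((42 - 36) + 4))*(6*(-12/(-7))**2) = (-3 + (6 + 4))*(6*(-12*(-1/7))**2) = (-3 + 10)*(6*(12/7)**2) = 7*(6*(144/49)) = 7*(864/49) = 864/7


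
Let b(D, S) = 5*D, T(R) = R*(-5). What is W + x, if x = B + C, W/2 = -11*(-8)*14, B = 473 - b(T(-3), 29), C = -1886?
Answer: 976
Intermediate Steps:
T(R) = -5*R
B = 398 (B = 473 - 5*(-5*(-3)) = 473 - 5*15 = 473 - 1*75 = 473 - 75 = 398)
W = 2464 (W = 2*(-11*(-8)*14) = 2*(88*14) = 2*1232 = 2464)
x = -1488 (x = 398 - 1886 = -1488)
W + x = 2464 - 1488 = 976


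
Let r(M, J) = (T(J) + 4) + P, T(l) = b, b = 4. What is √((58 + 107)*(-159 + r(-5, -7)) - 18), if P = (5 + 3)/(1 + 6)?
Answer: I*√1212477/7 ≈ 157.3*I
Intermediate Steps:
P = 8/7 ≈ 1.1429
T(l) = 4
r(M, J) = 64/7 (r(M, J) = (4 + 4) + 8/7 = 8 + 8/7 = 64/7)
√((58 + 107)*(-159 + r(-5, -7)) - 18) = √((58 + 107)*(-159 + 64/7) - 18) = √(165*(-1049/7) - 18) = √(-173085/7 - 18) = √(-173211/7) = I*√1212477/7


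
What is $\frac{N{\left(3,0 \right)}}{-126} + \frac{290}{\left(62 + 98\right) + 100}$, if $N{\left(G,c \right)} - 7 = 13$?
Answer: $\frac{1567}{1638} \approx 0.95665$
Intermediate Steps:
$N{\left(G,c \right)} = 20$ ($N{\left(G,c \right)} = 7 + 13 = 20$)
$\frac{N{\left(3,0 \right)}}{-126} + \frac{290}{\left(62 + 98\right) + 100} = \frac{20}{-126} + \frac{290}{\left(62 + 98\right) + 100} = 20 \left(- \frac{1}{126}\right) + \frac{290}{160 + 100} = - \frac{10}{63} + \frac{290}{260} = - \frac{10}{63} + 290 \cdot \frac{1}{260} = - \frac{10}{63} + \frac{29}{26} = \frac{1567}{1638}$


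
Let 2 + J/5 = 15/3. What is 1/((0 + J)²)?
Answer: 1/225 ≈ 0.0044444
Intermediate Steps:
J = 15 (J = -10 + 5*(15/3) = -10 + 5*(15*(⅓)) = -10 + 5*5 = -10 + 25 = 15)
1/((0 + J)²) = 1/((0 + 15)²) = 1/(15²) = 1/225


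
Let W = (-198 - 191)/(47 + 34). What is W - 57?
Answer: -5006/81 ≈ -61.802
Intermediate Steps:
W = -389/81 ≈ -4.8025
W - 57 = -389/81 - 57 = -5006/81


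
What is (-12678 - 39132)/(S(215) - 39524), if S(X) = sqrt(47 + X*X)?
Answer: 1062105/810218 + 25905*sqrt(723)/97631269 ≈ 1.3180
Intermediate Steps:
S(X) = sqrt(47 + X**2)
(-12678 - 39132)/(S(215) - 39524) = (-12678 - 39132)/(sqrt(47 + 215**2) - 39524) = -51810/(sqrt(47 + 46225) - 39524) = -51810/(sqrt(46272) - 39524) = -51810/(8*sqrt(723) - 39524) = -51810/(-39524 + 8*sqrt(723))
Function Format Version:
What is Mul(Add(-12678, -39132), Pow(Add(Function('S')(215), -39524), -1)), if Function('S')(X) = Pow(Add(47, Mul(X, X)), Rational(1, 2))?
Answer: Add(Rational(1062105, 810218), Mul(Rational(25905, 97631269), Pow(723, Rational(1, 2)))) ≈ 1.3180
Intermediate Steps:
Function('S')(X) = Pow(Add(47, Pow(X, 2)), Rational(1, 2))
Mul(Add(-12678, -39132), Pow(Add(Function('S')(215), -39524), -1)) = Mul(Add(-12678, -39132), Pow(Add(Pow(Add(47, Pow(215, 2)), Rational(1, 2)), -39524), -1)) = Mul(-51810, Pow(Add(Pow(Add(47, 46225), Rational(1, 2)), -39524), -1)) = Mul(-51810, Pow(Add(Pow(46272, Rational(1, 2)), -39524), -1)) = Mul(-51810, Pow(Add(Mul(8, Pow(723, Rational(1, 2))), -39524), -1)) = Mul(-51810, Pow(Add(-39524, Mul(8, Pow(723, Rational(1, 2)))), -1))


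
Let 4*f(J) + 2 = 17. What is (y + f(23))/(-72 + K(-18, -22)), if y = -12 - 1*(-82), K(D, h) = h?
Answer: -295/376 ≈ -0.78457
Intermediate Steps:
f(J) = 15/4 (f(J) = -1/2 + (1/4)*17 = -1/2 + 17/4 = 15/4)
y = 70 (y = -12 + 82 = 70)
(y + f(23))/(-72 + K(-18, -22)) = (70 + 15/4)/(-72 - 22) = (295/4)/(-94) = (295/4)*(-1/94) = -295/376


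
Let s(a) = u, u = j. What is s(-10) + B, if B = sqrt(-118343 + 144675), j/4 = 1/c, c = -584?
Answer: -1/146 + 2*sqrt(6583) ≈ 162.26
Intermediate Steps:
j = -1/146 (j = 4/(-584) = 4*(-1/584) = -1/146 ≈ -0.0068493)
u = -1/146 ≈ -0.0068493
s(a) = -1/146
B = 2*sqrt(6583) (B = sqrt(26332) = 2*sqrt(6583) ≈ 162.27)
s(-10) + B = -1/146 + 2*sqrt(6583)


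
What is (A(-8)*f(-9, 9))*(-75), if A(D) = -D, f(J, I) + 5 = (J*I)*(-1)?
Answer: -45600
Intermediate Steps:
f(J, I) = -5 - I*J (f(J, I) = -5 + (J*I)*(-1) = -5 + (I*J)*(-1) = -5 - I*J)
(A(-8)*f(-9, 9))*(-75) = ((-1*(-8))*(-5 - 1*9*(-9)))*(-75) = (8*(-5 + 81))*(-75) = (8*76)*(-75) = 608*(-75) = -45600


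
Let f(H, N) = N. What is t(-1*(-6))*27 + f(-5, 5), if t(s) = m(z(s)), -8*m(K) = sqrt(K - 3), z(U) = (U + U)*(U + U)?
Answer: 5 - 27*sqrt(141)/8 ≈ -35.076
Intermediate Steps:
z(U) = 4*U**2 (z(U) = (2*U)*(2*U) = 4*U**2)
m(K) = -sqrt(-3 + K)/8 (m(K) = -sqrt(K - 3)/8 = -sqrt(-3 + K)/8)
t(s) = -sqrt(-3 + 4*s**2)/8
t(-1*(-6))*27 + f(-5, 5) = -sqrt(-3 + 4*(-1*(-6))**2)/8*27 + 5 = -sqrt(-3 + 4*6**2)/8*27 + 5 = -sqrt(-3 + 4*36)/8*27 + 5 = -sqrt(-3 + 144)/8*27 + 5 = -sqrt(141)/8*27 + 5 = -27*sqrt(141)/8 + 5 = 5 - 27*sqrt(141)/8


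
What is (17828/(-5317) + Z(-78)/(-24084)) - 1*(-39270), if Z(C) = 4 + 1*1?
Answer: 5028275845423/128054628 ≈ 39267.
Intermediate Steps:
Z(C) = 5 (Z(C) = 4 + 1 = 5)
(17828/(-5317) + Z(-78)/(-24084)) - 1*(-39270) = (17828/(-5317) + 5/(-24084)) - 1*(-39270) = (17828*(-1/5317) + 5*(-1/24084)) + 39270 = (-17828/5317 - 5/24084) + 39270 = -429396137/128054628 + 39270 = 5028275845423/128054628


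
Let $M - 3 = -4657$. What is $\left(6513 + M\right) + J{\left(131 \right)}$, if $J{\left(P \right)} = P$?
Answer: $1990$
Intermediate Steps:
$M = -4654$ ($M = 3 - 4657 = -4654$)
$\left(6513 + M\right) + J{\left(131 \right)} = \left(6513 - 4654\right) + 131 = 1859 + 131 = 1990$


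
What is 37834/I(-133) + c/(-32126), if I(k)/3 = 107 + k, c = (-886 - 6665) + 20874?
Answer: -608247139/1252914 ≈ -485.47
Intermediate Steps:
c = 13323 (c = -7551 + 20874 = 13323)
I(k) = 321 + 3*k (I(k) = 3*(107 + k) = 321 + 3*k)
37834/I(-133) + c/(-32126) = 37834/(321 + 3*(-133)) + 13323/(-32126) = 37834/(321 - 399) + 13323*(-1/32126) = 37834/(-78) - 13323/32126 = 37834*(-1/78) - 13323/32126 = -18917/39 - 13323/32126 = -608247139/1252914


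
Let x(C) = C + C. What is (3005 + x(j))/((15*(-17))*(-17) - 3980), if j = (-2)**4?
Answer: 3037/355 ≈ 8.5549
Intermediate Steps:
j = 16
x(C) = 2*C
(3005 + x(j))/((15*(-17))*(-17) - 3980) = (3005 + 2*16)/((15*(-17))*(-17) - 3980) = (3005 + 32)/(-255*(-17) - 3980) = 3037/(4335 - 3980) = 3037/355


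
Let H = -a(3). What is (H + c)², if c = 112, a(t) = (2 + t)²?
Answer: 7569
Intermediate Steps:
H = -25 (H = -(2 + 3)² = -5² = -25 ≈ -25.000)
(H + c)² = (-25 + 112)² = 87² = 7569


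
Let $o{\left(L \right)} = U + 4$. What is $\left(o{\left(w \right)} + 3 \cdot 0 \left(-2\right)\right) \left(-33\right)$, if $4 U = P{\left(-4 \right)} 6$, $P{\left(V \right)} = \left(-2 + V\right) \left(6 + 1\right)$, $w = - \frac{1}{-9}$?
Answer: $1947$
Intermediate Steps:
$w = \frac{1}{9}$ ($w = \left(-1\right) \left(- \frac{1}{9}\right) = \frac{1}{9} \approx 0.11111$)
$P{\left(V \right)} = -14 + 7 V$ ($P{\left(V \right)} = \left(-2 + V\right) 7 = -14 + 7 V$)
$U = -63$ ($U = \frac{\left(-14 + 7 \left(-4\right)\right) 6}{4} = \frac{\left(-14 - 28\right) 6}{4} = \frac{\left(-42\right) 6}{4} = \frac{1}{4} \left(-252\right) = -63$)
$o{\left(L \right)} = -59$ ($o{\left(L \right)} = -63 + 4 = -59$)
$\left(o{\left(w \right)} + 3 \cdot 0 \left(-2\right)\right) \left(-33\right) = \left(-59 + 3 \cdot 0 \left(-2\right)\right) \left(-33\right) = \left(-59 + 0 \left(-2\right)\right) \left(-33\right) = \left(-59 + 0\right) \left(-33\right) = \left(-59\right) \left(-33\right) = 1947$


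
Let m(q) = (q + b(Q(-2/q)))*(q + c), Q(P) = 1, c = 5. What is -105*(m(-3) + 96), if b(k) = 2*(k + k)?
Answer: -10290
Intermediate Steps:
b(k) = 4*k (b(k) = 2*(2*k) = 4*k)
m(q) = (4 + q)*(5 + q) (m(q) = (q + 4*1)*(q + 5) = (q + 4)*(5 + q) = (4 + q)*(5 + q))
-105*(m(-3) + 96) = -105*((20 + (-3)**2 + 9*(-3)) + 96) = -105*((20 + 9 - 27) + 96) = -105*(2 + 96) = -105*98 = -10290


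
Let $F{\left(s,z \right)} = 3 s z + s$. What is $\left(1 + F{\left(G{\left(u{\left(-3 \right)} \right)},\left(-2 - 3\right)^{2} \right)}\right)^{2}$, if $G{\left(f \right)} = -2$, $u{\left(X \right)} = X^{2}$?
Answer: $22801$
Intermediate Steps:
$F{\left(s,z \right)} = s + 3 s z$ ($F{\left(s,z \right)} = 3 s z + s = s + 3 s z$)
$\left(1 + F{\left(G{\left(u{\left(-3 \right)} \right)},\left(-2 - 3\right)^{2} \right)}\right)^{2} = \left(1 - 2 \left(1 + 3 \left(-2 - 3\right)^{2}\right)\right)^{2} = \left(1 - 2 \left(1 + 3 \left(-5\right)^{2}\right)\right)^{2} = \left(1 - 2 \left(1 + 3 \cdot 25\right)\right)^{2} = \left(1 - 2 \left(1 + 75\right)\right)^{2} = \left(1 - 152\right)^{2} = \left(-151\right)^{2} = 22801$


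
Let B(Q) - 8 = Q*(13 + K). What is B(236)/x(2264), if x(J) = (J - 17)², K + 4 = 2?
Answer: 124/240429 ≈ 0.00051575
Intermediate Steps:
K = -2 (K = -4 + 2 = -2)
x(J) = (-17 + J)²
B(Q) = 8 + 11*Q (B(Q) = 8 + Q*(13 - 2) = 8 + Q*11 = 8 + 11*Q)
B(236)/x(2264) = (8 + 11*236)/((-17 + 2264)²) = (8 + 2596)/(2247²) = 2604/5049009 = 2604*(1/5049009) = 124/240429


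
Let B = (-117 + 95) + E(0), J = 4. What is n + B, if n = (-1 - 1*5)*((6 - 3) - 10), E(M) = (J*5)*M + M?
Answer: 20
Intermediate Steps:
E(M) = 21*M (E(M) = (4*5)*M + M = 20*M + M = 21*M)
n = 42 (n = (-1 - 5)*(3 - 10) = -6*(-7) = 42)
B = -22 (B = (-117 + 95) + 21*0 = -22 + 0 = -22)
n + B = 42 - 22 = 20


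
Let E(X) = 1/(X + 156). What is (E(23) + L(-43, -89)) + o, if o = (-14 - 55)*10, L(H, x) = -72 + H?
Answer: -144094/179 ≈ -804.99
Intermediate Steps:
E(X) = 1/(156 + X)
o = -690 (o = -69*10 = -690)
(E(23) + L(-43, -89)) + o = (1/(156 + 23) + (-72 - 43)) - 690 = (1/179 - 115) - 690 = -20584/179 - 690 = -144094/179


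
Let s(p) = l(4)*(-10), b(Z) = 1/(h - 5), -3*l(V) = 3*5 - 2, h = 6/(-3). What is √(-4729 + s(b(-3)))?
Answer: I*√42171/3 ≈ 68.452*I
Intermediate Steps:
h = -2 (h = 6*(-⅓) = -2)
l(V) = -13/3 (l(V) = -(3*5 - 2)/3 = -(15 - 2)/3 = -⅓*13 = -13/3)
b(Z) = -⅐ (b(Z) = 1/(-2 - 5) = 1/(-7) = -⅐)
s(p) = 130/3 (s(p) = -13/3*(-10) = 130/3)
√(-4729 + s(b(-3))) = √(-4729 + 130/3) = √(-14057/3) = I*√42171/3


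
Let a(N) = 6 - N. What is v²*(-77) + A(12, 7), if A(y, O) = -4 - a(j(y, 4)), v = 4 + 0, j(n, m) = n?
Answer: -1230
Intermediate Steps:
v = 4
A(y, O) = -10 + y (A(y, O) = -4 - (6 - y) = -4 + (-6 + y) = -10 + y)
v²*(-77) + A(12, 7) = 4²*(-77) + (-10 + 12) = 16*(-77) + 2 = -1232 + 2 = -1230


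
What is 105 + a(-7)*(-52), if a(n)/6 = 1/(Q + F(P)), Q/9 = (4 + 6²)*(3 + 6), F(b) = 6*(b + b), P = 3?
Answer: 2203/21 ≈ 104.90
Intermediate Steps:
F(b) = 12*b (F(b) = 6*(2*b) = 12*b)
Q = 3240 (Q = 9*((4 + 6²)*(3 + 6)) = 9*((4 + 36)*9) = 9*(40*9) = 9*360 = 3240)
a(n) = 1/546 (a(n) = 6/(3240 + 12*3) = 6/(3240 + 36) = 6/3276 = 6*(1/3276) = 1/546)
105 + a(-7)*(-52) = 105 + (1/546)*(-52) = 105 - 2/21 = 2203/21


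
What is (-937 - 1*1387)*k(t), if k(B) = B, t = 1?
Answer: -2324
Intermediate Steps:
(-937 - 1*1387)*k(t) = (-937 - 1*1387)*1 = (-937 - 1387)*1 = -2324*1 = -2324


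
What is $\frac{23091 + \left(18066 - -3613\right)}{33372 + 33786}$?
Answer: $\frac{22385}{33579} \approx 0.66664$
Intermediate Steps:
$\frac{23091 + \left(18066 - -3613\right)}{33372 + 33786} = \frac{23091 + \left(18066 + 3613\right)}{67158} = \left(23091 + 21679\right) \frac{1}{67158} = 44770 \cdot \frac{1}{67158} = \frac{22385}{33579}$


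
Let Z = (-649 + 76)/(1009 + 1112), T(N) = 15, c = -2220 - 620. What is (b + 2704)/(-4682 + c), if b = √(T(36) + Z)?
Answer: -1352/3761 - √7362698/5318054 ≈ -0.35999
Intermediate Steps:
c = -2840
Z = -191/707 (Z = -573/2121 = -573*1/2121 = -191/707 ≈ -0.27016)
b = √7362698/707 (b = √(15 - 191/707) = √(10414/707) = √7362698/707 ≈ 3.8379)
(b + 2704)/(-4682 + c) = (√7362698/707 + 2704)/(-4682 - 2840) = (2704 + √7362698/707)/(-7522) = (2704 + √7362698/707)*(-1/7522) = -1352/3761 - √7362698/5318054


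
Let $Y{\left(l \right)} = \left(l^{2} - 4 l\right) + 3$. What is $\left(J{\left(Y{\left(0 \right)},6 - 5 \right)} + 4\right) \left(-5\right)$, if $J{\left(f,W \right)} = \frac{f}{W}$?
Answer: $-35$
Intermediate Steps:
$Y{\left(l \right)} = 3 + l^{2} - 4 l$
$\left(J{\left(Y{\left(0 \right)},6 - 5 \right)} + 4\right) \left(-5\right) = \left(\frac{3 + 0^{2} - 0}{6 - 5} + 4\right) \left(-5\right) = \left(\frac{3 + 0 + 0}{1} + 4\right) \left(-5\right) = \left(3 \cdot 1 + 4\right) \left(-5\right) = \left(3 + 4\right) \left(-5\right) = 7 \left(-5\right) = -35$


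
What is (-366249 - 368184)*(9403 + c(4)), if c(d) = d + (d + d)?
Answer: -6914686695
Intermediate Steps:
c(d) = 3*d (c(d) = d + 2*d = 3*d)
(-366249 - 368184)*(9403 + c(4)) = (-366249 - 368184)*(9403 + 3*4) = -734433*(9403 + 12) = -734433*9415 = -6914686695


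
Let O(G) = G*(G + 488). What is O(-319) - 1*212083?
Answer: -265994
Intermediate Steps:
O(G) = G*(488 + G)
O(-319) - 1*212083 = -319*(488 - 319) - 1*212083 = -319*169 - 212083 = -53911 - 212083 = -265994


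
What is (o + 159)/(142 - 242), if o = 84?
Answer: -243/100 ≈ -2.4300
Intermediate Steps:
(o + 159)/(142 - 242) = (84 + 159)/(142 - 242) = 243/(-100) = 243*(-1/100) = -243/100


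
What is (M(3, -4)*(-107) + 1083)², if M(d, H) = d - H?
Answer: 111556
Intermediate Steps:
(M(3, -4)*(-107) + 1083)² = ((3 - 1*(-4))*(-107) + 1083)² = ((3 + 4)*(-107) + 1083)² = (7*(-107) + 1083)² = (-749 + 1083)² = 334² = 111556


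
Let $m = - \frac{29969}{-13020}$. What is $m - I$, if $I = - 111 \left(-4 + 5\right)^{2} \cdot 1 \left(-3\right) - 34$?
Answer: $- \frac{3863011}{13020} \approx -296.7$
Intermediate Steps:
$m = \frac{29969}{13020}$ ($m = \left(-29969\right) \left(- \frac{1}{13020}\right) = \frac{29969}{13020} \approx 2.3018$)
$I = 299$ ($I = - 111 \cdot 1^{2} \cdot 1 \left(-3\right) - 34 = - 111 \cdot 1 \cdot 1 \left(-3\right) - 34 = - 111 \cdot 1 \left(-3\right) - 34 = \left(-111\right) \left(-3\right) - 34 = 333 - 34 = 299$)
$m - I = \frac{29969}{13020} - 299 = - \frac{3863011}{13020}$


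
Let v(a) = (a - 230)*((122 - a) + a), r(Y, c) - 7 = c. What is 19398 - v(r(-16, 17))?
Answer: 44530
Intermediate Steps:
r(Y, c) = 7 + c
v(a) = -28060 + 122*a (v(a) = (-230 + a)*122 = -28060 + 122*a)
19398 - v(r(-16, 17)) = 19398 - (-28060 + 122*(7 + 17)) = 19398 - (-28060 + 122*24) = 19398 - (-28060 + 2928) = 19398 - 1*(-25132) = 19398 + 25132 = 44530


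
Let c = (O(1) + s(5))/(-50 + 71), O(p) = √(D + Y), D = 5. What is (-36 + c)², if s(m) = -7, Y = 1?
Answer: (763 - √6)²/441 ≈ 1311.6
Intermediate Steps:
O(p) = √6 (O(p) = √(5 + 1) = √6)
c = -⅓ + √6/21 (c = (√6 - 7)/(-50 + 71) = (-7 + √6)/21 = (-7 + √6)*(1/21) = -⅓ + √6/21 ≈ -0.21669)
(-36 + c)² = (-36 + (-⅓ + √6/21))² = (-109/3 + √6/21)²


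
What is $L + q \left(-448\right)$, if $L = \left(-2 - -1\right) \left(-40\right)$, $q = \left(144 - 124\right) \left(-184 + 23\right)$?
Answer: $1442600$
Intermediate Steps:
$q = -3220$ ($q = 20 \left(-161\right) = -3220$)
$L = 40$ ($L = \left(-2 + 1\right) \left(-40\right) = \left(-1\right) \left(-40\right) = 40$)
$L + q \left(-448\right) = 40 - -1442560 = 40 + 1442560 = 1442600$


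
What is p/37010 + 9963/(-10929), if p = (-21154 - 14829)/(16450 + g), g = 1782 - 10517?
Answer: -948383356219/1040193622450 ≈ -0.91174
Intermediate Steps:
g = -8735
p = -35983/7715 (p = (-21154 - 14829)/(16450 - 8735) = -35983/7715 ≈ -4.6640)
p/37010 + 9963/(-10929) = -35983/7715/37010 + 9963/(-10929) = -35983/7715*1/37010 + 9963*(-1/10929) = -35983/285532150 - 3321/3643 = -948383356219/1040193622450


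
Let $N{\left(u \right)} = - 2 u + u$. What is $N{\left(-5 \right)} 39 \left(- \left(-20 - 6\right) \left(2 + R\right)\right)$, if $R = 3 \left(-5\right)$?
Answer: $-65910$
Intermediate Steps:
$R = -15$
$N{\left(u \right)} = - u$
$N{\left(-5 \right)} 39 \left(- \left(-20 - 6\right) \left(2 + R\right)\right) = \left(-1\right) \left(-5\right) 39 \left(- \left(-20 - 6\right) \left(2 - 15\right)\right) = 5 \cdot 39 \left(- \left(-26\right) \left(-13\right)\right) = 195 \left(\left(-1\right) 338\right) = 195 \left(-338\right) = -65910$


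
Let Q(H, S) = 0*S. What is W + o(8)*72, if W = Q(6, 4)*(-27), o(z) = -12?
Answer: -864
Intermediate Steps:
Q(H, S) = 0
W = 0 (W = 0*(-27) = 0)
W + o(8)*72 = 0 - 12*72 = 0 - 864 = -864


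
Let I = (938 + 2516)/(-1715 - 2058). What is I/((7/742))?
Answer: -33284/343 ≈ -97.038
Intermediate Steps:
I = -314/343 (I = 3454/(-3773) = 3454*(-1/3773) = -314/343 ≈ -0.91545)
I/((7/742)) = -314/(343*(7/742)) = -314/(343*((1/742)*7)) = -314/(343*1/106) = -314/343*106 = -33284/343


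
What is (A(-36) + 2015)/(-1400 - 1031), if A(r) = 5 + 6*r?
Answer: -164/221 ≈ -0.74208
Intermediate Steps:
(A(-36) + 2015)/(-1400 - 1031) = ((5 + 6*(-36)) + 2015)/(-1400 - 1031) = ((5 - 216) + 2015)/(-2431) = (-211 + 2015)*(-1/2431) = 1804*(-1/2431) = -164/221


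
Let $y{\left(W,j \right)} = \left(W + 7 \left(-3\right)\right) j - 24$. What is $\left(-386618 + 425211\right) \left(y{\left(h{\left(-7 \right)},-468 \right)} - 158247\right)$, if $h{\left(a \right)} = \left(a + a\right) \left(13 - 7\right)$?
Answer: $-4211692683$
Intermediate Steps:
$h{\left(a \right)} = 12 a$ ($h{\left(a \right)} = 2 a 6 = 12 a$)
$y{\left(W,j \right)} = -24 + j \left(-21 + W\right)$ ($y{\left(W,j \right)} = \left(W - 21\right) j - 24 = \left(-21 + W\right) j - 24 = j \left(-21 + W\right) - 24 = -24 + j \left(-21 + W\right)$)
$\left(-386618 + 425211\right) \left(y{\left(h{\left(-7 \right)},-468 \right)} - 158247\right) = \left(-386618 + 425211\right) \left(\left(-24 - -9828 + 12 \left(-7\right) \left(-468\right)\right) - 158247\right) = 38593 \left(\left(-24 + 9828 - -39312\right) - 158247\right) = 38593 \left(\left(-24 + 9828 + 39312\right) - 158247\right) = 38593 \left(49116 - 158247\right) = 38593 \left(-109131\right) = -4211692683$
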